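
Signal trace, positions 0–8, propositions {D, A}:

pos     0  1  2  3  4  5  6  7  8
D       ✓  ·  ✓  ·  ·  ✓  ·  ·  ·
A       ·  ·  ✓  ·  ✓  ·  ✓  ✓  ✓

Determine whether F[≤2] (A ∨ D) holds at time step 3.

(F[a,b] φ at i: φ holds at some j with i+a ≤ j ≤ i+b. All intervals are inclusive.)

Yes

Check (A ∨ D) at each j in [3,5]:
  j=3: false
  j=4: true
  j=5: true
Found at j=4 → formula holds.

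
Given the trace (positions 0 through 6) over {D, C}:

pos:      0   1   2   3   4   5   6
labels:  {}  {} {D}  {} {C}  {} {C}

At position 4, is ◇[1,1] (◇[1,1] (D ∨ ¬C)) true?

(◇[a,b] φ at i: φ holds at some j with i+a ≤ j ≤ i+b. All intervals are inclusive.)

Check ◇[1,1] (D ∨ ¬C) at each j in [5,5]:
  j=5: fails (none in [6,6])
No position in the window satisfies it → formula fails.

False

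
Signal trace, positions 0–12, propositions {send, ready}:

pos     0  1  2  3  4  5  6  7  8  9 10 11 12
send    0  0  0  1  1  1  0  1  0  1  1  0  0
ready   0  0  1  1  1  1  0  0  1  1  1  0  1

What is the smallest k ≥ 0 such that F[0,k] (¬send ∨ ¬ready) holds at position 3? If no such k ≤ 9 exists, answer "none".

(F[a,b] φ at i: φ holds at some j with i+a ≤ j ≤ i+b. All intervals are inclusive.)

3

Scan j = 3,4,… for (¬send ∨ ¬ready):
  j=3: fails
  j=4: fails
  j=5: fails
  j=6: holds
First hit at j=6, so smallest k = 6-3 = 3.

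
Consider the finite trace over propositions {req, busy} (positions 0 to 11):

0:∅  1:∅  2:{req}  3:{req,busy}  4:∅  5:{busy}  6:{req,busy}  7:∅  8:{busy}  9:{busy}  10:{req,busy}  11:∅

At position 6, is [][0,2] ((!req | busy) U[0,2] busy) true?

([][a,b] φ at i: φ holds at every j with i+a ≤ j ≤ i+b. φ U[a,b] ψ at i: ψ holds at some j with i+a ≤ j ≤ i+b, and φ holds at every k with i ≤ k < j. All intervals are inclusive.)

Check ((!req | busy) U[0,2] busy) at every j in [6,8]:
  j=6: holds
  j=7: holds
  j=8: holds
All positions satisfy it → formula holds.

True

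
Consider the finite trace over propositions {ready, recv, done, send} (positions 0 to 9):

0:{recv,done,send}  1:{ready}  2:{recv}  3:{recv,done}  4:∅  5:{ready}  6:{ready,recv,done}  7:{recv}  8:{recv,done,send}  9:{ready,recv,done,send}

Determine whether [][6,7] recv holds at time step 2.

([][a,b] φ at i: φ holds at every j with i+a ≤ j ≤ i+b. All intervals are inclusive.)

Check recv at every j in [8,9]:
  j=8: true
  j=9: true
All positions satisfy it → formula holds.

Holds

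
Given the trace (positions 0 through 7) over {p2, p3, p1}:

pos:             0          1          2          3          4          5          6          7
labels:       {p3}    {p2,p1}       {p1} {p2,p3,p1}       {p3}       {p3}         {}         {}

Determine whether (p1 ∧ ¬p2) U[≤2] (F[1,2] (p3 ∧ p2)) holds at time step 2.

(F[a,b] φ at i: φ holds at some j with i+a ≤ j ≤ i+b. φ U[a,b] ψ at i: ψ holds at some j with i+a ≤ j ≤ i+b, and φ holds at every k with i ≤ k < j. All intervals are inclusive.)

Need some j in [2,4] with F[1,2] (p3 ∧ p2), and (p1 ∧ ¬p2) at every k in [2,j-1].
  j=2: F[1,2] (p3 ∧ p2) holds; no prefix to check → satisfied.

Yes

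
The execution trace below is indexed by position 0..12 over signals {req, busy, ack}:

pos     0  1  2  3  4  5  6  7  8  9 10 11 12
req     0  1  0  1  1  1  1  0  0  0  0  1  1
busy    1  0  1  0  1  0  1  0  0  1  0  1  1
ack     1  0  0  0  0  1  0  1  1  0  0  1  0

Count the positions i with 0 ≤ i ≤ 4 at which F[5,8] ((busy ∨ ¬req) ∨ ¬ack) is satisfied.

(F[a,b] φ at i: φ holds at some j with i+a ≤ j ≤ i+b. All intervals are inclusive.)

Evaluate at each i in [0,4]:
  i=0: ✓ (witness j=6)
  i=1: ✓ (witness j=6)
  i=2: ✓ (witness j=7)
  i=3: ✓ (witness j=8)
  i=4: ✓ (witness j=9)
Positions where it holds: {0, 1, 2, 3, 4} → 5.

5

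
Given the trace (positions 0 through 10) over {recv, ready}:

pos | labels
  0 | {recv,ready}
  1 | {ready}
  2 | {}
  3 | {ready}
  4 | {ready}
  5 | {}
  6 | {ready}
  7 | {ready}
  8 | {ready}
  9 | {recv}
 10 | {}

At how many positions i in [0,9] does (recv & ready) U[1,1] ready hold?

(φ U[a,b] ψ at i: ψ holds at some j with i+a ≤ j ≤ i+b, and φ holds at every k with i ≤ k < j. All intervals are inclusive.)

1

Evaluate at each i in [0,9]:
  i=0: ✓ (rhs at j=1; lhs holds on [0,0])
  i=1: ✗ (no rhs in [2,2])
  i=2: ✗ (lhs fails at k=2 before rhs at j=3)
  i=3: ✗ (lhs fails at k=3 before rhs at j=4)
  i=4: ✗ (no rhs in [5,5])
  i=5: ✗ (lhs fails at k=5 before rhs at j=6)
  i=6: ✗ (lhs fails at k=6 before rhs at j=7)
  i=7: ✗ (lhs fails at k=7 before rhs at j=8)
  i=8: ✗ (no rhs in [9,9])
  i=9: ✗ (no rhs in [10,10])
Positions where it holds: {0} → 1.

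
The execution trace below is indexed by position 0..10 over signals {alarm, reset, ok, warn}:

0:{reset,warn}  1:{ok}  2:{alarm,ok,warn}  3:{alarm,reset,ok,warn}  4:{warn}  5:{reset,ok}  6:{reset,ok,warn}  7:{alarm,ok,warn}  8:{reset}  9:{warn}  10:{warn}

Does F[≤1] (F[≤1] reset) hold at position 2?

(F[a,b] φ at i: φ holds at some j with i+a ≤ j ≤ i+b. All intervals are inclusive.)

Holds

Check F[≤1] reset at each j in [2,3]:
  j=2: holds (witness at 3)
  j=3: holds (witness at 3)
Found at j=2 → formula holds.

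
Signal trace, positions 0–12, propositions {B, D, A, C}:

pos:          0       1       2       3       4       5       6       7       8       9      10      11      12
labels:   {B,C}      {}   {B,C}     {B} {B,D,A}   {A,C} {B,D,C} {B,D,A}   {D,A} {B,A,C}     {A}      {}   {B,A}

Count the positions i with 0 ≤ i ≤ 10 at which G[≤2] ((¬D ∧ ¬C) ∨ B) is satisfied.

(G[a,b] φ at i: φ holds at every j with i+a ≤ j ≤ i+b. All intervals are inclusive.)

5

Evaluate at each i in [0,10]:
  i=0: ✓ (all of [0,2])
  i=1: ✓ (all of [1,3])
  i=2: ✓ (all of [2,4])
  i=3: ✗ (fails at j=5)
  i=4: ✗ (fails at j=5)
  i=5: ✗ (fails at j=5)
  i=6: ✗ (fails at j=8)
  i=7: ✗ (fails at j=8)
  i=8: ✗ (fails at j=8)
  i=9: ✓ (all of [9,11])
  i=10: ✓ (all of [10,12])
Positions where it holds: {0, 1, 2, 9, 10} → 5.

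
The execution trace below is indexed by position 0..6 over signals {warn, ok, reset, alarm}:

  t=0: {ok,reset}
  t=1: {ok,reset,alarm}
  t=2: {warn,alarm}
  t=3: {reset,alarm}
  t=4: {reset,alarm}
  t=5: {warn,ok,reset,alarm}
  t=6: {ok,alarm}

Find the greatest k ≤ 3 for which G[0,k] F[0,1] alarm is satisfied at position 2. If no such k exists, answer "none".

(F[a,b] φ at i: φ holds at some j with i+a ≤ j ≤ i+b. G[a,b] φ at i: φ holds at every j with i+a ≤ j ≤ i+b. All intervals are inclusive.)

F[0,1] alarm must hold from j=2 onward; find where it first fails.
  j=2: holds
  j=3: holds
  j=4: holds
  j=5: holds
Holds through j=5; largest k = 3.

3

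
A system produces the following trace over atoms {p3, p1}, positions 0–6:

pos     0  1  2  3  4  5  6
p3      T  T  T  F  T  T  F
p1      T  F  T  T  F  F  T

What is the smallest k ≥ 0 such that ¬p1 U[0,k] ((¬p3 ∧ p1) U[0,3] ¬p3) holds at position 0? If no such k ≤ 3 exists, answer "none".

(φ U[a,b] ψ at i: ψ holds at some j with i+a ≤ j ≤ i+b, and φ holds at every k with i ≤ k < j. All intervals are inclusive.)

Need earliest j ≥ 0 with ((¬p3 ∧ p1) U[0,3] ¬p3), and ¬p1 at every k in [0,j-1].
  j=0: rhs fails.
  j=1: rhs fails.
  j=2: rhs fails.
  j=3: rhs holds but lhs fails at k=0.
No witness within the range → none.

none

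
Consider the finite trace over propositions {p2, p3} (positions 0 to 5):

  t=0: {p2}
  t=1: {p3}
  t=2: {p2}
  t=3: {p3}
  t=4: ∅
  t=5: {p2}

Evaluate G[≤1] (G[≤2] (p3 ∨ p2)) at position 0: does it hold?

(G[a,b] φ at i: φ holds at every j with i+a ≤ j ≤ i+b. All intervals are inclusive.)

Yes

Check G[≤2] (p3 ∨ p2) at every j in [0,1]:
  j=0: holds on [0,2]
  j=1: holds on [1,3]
All positions satisfy it → formula holds.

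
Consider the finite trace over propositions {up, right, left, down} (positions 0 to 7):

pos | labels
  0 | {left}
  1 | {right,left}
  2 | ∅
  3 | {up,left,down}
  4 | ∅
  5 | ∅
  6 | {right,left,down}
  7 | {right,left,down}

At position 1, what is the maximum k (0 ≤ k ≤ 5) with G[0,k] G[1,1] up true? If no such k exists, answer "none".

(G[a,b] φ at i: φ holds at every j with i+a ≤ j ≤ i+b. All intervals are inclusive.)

G[1,1] up must hold from j=1 onward; find where it first fails.
  j=1: fails → no k works.

none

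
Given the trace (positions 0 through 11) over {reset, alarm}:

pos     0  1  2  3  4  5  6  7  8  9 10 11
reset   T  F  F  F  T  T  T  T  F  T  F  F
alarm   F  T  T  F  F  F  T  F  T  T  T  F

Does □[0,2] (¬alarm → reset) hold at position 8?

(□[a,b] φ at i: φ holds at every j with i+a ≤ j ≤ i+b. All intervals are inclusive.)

Holds

Check (¬alarm → reset) at every j in [8,10]:
  j=8: antecedent false → ✓
  j=9: antecedent false → ✓
  j=10: antecedent false → ✓
All positions satisfy it → formula holds.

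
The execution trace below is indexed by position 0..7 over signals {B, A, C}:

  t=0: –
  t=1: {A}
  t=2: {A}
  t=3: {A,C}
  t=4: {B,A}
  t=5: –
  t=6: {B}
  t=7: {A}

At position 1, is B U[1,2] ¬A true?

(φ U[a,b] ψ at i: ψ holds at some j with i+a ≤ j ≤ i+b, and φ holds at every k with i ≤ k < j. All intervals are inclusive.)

Need some j in [2,3] with ¬A, and B at every k in [1,j-1].
  j=2: ¬A false.
  j=3: ¬A false.
No j in the window works → until fails.

Does not hold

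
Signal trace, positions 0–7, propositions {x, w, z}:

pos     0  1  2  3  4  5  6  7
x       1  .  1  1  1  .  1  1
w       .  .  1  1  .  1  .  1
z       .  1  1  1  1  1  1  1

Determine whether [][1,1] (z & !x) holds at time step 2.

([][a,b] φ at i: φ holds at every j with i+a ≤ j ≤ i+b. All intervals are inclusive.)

False

Check (z & !x) at every j in [3,3]:
  j=3: false
Fails at j=3 → formula fails.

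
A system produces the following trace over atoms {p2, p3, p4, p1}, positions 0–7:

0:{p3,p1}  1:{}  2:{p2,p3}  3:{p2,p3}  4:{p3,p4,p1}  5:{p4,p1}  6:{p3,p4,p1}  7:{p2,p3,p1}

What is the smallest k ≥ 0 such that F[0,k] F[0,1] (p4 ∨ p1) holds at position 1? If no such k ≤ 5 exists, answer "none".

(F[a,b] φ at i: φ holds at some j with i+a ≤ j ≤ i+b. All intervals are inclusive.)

2

Scan j = 1,2,… for F[0,1] (p4 ∨ p1):
  j=1: fails
  j=2: fails
  j=3: holds
First hit at j=3, so smallest k = 3-1 = 2.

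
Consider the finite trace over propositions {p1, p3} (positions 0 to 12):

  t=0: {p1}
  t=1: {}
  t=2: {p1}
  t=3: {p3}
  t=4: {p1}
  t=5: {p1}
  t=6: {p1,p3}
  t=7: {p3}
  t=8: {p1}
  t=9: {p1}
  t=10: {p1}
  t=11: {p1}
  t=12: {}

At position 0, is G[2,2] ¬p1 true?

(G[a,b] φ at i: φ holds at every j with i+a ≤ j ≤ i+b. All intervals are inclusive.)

No

Check ¬p1 at every j in [2,2]:
  j=2: false
Fails at j=2 → formula fails.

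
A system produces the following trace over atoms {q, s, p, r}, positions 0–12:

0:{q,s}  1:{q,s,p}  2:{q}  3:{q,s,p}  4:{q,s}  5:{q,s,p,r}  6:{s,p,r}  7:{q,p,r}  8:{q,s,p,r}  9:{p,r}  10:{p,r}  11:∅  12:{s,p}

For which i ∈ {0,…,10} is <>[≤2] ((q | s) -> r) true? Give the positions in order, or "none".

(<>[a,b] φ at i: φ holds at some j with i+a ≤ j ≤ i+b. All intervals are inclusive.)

3, 4, 5, 6, 7, 8, 9, 10

Evaluate at each i in [0,10]:
  i=0: ✗ (none in [0,2])
  i=1: ✗ (none in [1,3])
  i=2: ✗ (none in [2,4])
  i=3: ✓ (witness j=5)
  i=4: ✓ (witness j=5)
  i=5: ✓ (witness j=5)
  i=6: ✓ (witness j=6)
  i=7: ✓ (witness j=7)
  i=8: ✓ (witness j=8)
  i=9: ✓ (witness j=9)
  i=10: ✓ (witness j=10)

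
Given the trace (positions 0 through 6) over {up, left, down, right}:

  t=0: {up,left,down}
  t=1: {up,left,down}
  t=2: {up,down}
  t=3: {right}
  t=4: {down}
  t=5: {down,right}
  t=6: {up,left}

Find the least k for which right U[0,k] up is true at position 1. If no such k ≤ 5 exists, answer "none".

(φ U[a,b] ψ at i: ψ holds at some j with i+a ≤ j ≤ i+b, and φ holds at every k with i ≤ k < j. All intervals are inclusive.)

0

Need earliest j ≥ 1 with up, and right at every k in [1,j-1].
  j=1: rhs holds (empty prefix). k = 0.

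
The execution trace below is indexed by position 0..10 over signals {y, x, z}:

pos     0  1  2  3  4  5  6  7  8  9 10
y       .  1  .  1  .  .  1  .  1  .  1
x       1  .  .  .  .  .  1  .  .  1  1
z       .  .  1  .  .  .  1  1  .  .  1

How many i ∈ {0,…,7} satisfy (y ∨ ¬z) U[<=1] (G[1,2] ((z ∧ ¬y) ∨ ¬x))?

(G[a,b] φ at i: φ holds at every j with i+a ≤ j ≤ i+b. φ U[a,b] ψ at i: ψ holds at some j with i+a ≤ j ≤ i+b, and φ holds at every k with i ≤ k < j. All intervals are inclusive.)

6

Evaluate at each i in [0,7]:
  i=0: ✓ (rhs at j=0)
  i=1: ✓ (rhs at j=1)
  i=2: ✓ (rhs at j=2)
  i=3: ✓ (rhs at j=3)
  i=4: ✗ (no rhs in [4,5])
  i=5: ✓ (rhs at j=6; lhs holds on [5,5])
  i=6: ✓ (rhs at j=6)
  i=7: ✗ (no rhs in [7,8])
Positions where it holds: {0, 1, 2, 3, 5, 6} → 6.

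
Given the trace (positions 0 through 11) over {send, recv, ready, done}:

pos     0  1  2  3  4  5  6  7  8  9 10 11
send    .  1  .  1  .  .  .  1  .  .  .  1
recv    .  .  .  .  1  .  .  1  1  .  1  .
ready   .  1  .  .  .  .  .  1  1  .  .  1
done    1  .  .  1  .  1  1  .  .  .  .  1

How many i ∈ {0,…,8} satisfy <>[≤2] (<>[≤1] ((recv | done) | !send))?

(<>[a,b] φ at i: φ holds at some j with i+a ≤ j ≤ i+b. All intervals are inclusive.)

9

Evaluate at each i in [0,8]:
  i=0: ✓ (witness j=0)
  i=1: ✓ (witness j=1)
  i=2: ✓ (witness j=2)
  i=3: ✓ (witness j=3)
  i=4: ✓ (witness j=4)
  i=5: ✓ (witness j=5)
  i=6: ✓ (witness j=6)
  i=7: ✓ (witness j=7)
  i=8: ✓ (witness j=8)
Positions where it holds: {0, 1, 2, 3, 4, 5, 6, 7, 8} → 9.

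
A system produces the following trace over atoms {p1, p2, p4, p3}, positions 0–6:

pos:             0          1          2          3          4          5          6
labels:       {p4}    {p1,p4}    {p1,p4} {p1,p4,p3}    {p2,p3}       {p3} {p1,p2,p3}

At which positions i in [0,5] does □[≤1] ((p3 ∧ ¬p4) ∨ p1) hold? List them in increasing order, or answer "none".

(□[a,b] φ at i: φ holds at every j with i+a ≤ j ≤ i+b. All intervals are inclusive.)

1, 2, 3, 4, 5

Evaluate at each i in [0,5]:
  i=0: ✗ (fails at j=0)
  i=1: ✓ (all of [1,2])
  i=2: ✓ (all of [2,3])
  i=3: ✓ (all of [3,4])
  i=4: ✓ (all of [4,5])
  i=5: ✓ (all of [5,6])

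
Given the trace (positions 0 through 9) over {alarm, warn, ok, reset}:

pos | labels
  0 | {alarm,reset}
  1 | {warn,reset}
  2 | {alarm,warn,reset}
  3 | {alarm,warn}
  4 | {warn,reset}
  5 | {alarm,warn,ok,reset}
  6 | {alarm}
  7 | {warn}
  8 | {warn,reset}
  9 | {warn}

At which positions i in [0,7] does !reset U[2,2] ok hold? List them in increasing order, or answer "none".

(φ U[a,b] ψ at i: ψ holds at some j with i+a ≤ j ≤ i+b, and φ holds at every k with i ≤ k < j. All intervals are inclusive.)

none

Evaluate at each i in [0,7]:
  i=0: ✗ (no rhs in [2,2])
  i=1: ✗ (no rhs in [3,3])
  i=2: ✗ (no rhs in [4,4])
  i=3: ✗ (lhs fails at k=4 before rhs at j=5)
  i=4: ✗ (no rhs in [6,6])
  i=5: ✗ (no rhs in [7,7])
  i=6: ✗ (no rhs in [8,8])
  i=7: ✗ (no rhs in [9,9])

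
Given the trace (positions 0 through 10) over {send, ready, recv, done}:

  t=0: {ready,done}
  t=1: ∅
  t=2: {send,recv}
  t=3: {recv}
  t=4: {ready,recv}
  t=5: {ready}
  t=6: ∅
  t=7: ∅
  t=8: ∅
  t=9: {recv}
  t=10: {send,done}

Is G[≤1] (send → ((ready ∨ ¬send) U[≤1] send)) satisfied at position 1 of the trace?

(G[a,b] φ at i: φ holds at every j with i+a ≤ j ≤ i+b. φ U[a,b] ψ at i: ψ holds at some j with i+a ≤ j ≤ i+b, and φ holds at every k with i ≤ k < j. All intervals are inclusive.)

Holds

Check (send → ((ready ∨ ¬send) U[≤1] send)) at every j in [1,2]:
  j=1: antecedent false → ✓
  j=2: antecedent true; consequent holds → ✓
All positions satisfy it → formula holds.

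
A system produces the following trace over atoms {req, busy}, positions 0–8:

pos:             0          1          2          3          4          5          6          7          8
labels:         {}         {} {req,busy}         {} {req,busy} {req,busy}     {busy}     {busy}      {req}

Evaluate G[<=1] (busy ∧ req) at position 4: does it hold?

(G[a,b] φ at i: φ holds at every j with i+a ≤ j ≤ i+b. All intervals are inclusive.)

Holds

Check (busy ∧ req) at every j in [4,5]:
  j=4: true
  j=5: true
All positions satisfy it → formula holds.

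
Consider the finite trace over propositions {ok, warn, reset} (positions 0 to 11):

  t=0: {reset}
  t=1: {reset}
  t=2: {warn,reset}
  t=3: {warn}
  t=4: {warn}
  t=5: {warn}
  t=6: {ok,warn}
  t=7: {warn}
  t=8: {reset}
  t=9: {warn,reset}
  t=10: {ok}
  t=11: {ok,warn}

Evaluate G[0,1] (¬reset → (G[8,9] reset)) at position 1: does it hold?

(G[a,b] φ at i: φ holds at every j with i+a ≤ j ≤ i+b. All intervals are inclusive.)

True

Check (¬reset → (G[8,9] reset)) at every j in [1,2]:
  j=1: antecedent false → ✓
  j=2: antecedent false → ✓
All positions satisfy it → formula holds.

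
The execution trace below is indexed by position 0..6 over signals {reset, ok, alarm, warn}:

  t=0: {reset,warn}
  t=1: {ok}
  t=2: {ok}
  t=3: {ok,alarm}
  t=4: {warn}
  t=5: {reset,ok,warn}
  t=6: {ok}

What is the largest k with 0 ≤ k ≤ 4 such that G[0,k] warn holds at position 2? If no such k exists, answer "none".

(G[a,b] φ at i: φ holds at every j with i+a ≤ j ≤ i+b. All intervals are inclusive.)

warn must hold from j=2 onward; find where it first fails.
  j=2: fails → no k works.

none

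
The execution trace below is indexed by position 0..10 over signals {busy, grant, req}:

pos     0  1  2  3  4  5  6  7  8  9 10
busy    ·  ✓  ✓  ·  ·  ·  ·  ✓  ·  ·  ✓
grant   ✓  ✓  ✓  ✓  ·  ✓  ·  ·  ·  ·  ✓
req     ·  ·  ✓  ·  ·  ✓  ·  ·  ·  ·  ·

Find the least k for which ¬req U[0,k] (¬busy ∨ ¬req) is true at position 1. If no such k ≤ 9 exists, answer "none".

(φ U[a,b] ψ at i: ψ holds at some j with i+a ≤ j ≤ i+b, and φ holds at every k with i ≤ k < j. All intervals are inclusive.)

Need earliest j ≥ 1 with (¬busy ∨ ¬req), and ¬req at every k in [1,j-1].
  j=1: rhs holds (empty prefix). k = 0.

0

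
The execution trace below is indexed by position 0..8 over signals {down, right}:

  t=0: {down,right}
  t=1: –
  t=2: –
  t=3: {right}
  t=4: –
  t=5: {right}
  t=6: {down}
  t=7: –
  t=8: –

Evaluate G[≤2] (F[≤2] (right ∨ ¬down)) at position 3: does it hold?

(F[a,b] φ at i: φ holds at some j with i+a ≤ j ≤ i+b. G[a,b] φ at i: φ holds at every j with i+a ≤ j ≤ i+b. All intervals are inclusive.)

Holds

Check F[≤2] (right ∨ ¬down) at every j in [3,5]:
  j=3: holds (witness at 3)
  j=4: holds (witness at 4)
  j=5: holds (witness at 5)
All positions satisfy it → formula holds.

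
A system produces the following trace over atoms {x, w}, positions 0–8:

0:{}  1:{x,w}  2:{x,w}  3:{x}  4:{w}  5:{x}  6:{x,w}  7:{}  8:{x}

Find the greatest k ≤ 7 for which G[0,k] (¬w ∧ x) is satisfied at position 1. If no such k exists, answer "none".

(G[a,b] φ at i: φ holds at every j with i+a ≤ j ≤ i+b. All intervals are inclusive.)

none

(¬w ∧ x) must hold from j=1 onward; find where it first fails.
  j=1: fails → no k works.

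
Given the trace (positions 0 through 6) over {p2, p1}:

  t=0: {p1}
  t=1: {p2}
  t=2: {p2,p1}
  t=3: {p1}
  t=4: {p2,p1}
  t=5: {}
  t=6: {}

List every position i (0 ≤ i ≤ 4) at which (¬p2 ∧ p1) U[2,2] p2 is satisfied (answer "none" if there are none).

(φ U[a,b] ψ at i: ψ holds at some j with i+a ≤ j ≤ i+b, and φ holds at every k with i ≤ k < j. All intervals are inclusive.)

Evaluate at each i in [0,4]:
  i=0: ✗ (lhs fails at k=1 before rhs at j=2)
  i=1: ✗ (no rhs in [3,3])
  i=2: ✗ (lhs fails at k=2 before rhs at j=4)
  i=3: ✗ (no rhs in [5,5])
  i=4: ✗ (no rhs in [6,6])

none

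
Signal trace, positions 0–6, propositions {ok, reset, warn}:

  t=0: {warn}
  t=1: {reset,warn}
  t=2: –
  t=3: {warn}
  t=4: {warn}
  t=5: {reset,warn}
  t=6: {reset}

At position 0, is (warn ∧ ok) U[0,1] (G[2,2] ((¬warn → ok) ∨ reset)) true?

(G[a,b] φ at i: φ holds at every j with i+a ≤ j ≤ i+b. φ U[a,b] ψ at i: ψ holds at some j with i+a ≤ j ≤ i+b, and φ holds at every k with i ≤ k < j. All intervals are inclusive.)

Need some j in [0,1] with G[2,2] ((¬warn → ok) ∨ reset), and (warn ∧ ok) at every k in [0,j-1].
  j=0: G[2,2] ((¬warn → ok) ∨ reset) — fails at 2.
  j=1: G[2,2] ((¬warn → ok) ∨ reset) holds, but (warn ∧ ok) fails at k=0 → not this j.
No j in the window works → until fails.

Does not hold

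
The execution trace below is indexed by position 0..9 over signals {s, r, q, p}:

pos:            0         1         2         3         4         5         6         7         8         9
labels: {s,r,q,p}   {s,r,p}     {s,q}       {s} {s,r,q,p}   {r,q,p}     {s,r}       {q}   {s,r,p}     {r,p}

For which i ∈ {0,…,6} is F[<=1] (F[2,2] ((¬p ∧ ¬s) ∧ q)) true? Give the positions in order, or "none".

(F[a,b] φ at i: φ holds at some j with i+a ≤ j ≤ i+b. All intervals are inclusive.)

4, 5

Evaluate at each i in [0,6]:
  i=0: ✗ (none in [0,1])
  i=1: ✗ (none in [1,2])
  i=2: ✗ (none in [2,3])
  i=3: ✗ (none in [3,4])
  i=4: ✓ (witness j=5)
  i=5: ✓ (witness j=5)
  i=6: ✗ (none in [6,7])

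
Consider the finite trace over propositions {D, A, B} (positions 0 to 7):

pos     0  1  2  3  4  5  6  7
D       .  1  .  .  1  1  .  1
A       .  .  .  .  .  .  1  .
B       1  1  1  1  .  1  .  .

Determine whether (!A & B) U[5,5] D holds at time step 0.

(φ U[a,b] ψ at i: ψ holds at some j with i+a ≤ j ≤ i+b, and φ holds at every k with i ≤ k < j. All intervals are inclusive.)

Does not hold

Need some j in [5,5] with D, and (!A & B) at every k in [0,j-1].
  j=5: D holds, but (!A & B) fails at k=4 → not this j.
No j in the window works → until fails.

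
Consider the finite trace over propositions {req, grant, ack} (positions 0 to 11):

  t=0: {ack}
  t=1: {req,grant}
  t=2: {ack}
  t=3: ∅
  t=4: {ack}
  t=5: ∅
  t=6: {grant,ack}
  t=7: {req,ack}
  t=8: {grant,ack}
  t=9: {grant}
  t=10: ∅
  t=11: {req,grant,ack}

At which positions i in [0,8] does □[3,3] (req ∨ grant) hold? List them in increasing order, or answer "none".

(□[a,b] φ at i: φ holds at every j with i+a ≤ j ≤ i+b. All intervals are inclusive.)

Evaluate at each i in [0,8]:
  i=0: ✗ (fails at j=3)
  i=1: ✗ (fails at j=4)
  i=2: ✗ (fails at j=5)
  i=3: ✓ (all of [6,6])
  i=4: ✓ (all of [7,7])
  i=5: ✓ (all of [8,8])
  i=6: ✓ (all of [9,9])
  i=7: ✗ (fails at j=10)
  i=8: ✓ (all of [11,11])

3, 4, 5, 6, 8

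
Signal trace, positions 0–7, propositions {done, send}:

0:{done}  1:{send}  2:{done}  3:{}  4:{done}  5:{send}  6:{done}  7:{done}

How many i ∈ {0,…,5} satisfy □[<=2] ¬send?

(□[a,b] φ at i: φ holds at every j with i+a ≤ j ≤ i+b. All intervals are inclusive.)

Evaluate at each i in [0,5]:
  i=0: ✗ (fails at j=1)
  i=1: ✗ (fails at j=1)
  i=2: ✓ (all of [2,4])
  i=3: ✗ (fails at j=5)
  i=4: ✗ (fails at j=5)
  i=5: ✗ (fails at j=5)
Positions where it holds: {2} → 1.

1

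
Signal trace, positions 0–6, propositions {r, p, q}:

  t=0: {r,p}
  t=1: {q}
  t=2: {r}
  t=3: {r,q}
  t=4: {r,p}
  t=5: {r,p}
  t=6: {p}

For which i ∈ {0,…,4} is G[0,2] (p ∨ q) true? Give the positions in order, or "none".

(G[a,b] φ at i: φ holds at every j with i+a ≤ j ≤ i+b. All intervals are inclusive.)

3, 4

Evaluate at each i in [0,4]:
  i=0: ✗ (fails at j=2)
  i=1: ✗ (fails at j=2)
  i=2: ✗ (fails at j=2)
  i=3: ✓ (all of [3,5])
  i=4: ✓ (all of [4,6])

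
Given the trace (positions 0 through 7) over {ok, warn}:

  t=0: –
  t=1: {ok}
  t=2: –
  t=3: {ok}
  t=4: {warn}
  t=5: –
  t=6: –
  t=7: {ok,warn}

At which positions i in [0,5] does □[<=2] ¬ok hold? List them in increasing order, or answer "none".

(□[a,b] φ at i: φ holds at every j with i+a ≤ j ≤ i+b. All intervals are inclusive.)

4

Evaluate at each i in [0,5]:
  i=0: ✗ (fails at j=1)
  i=1: ✗ (fails at j=1)
  i=2: ✗ (fails at j=3)
  i=3: ✗ (fails at j=3)
  i=4: ✓ (all of [4,6])
  i=5: ✗ (fails at j=7)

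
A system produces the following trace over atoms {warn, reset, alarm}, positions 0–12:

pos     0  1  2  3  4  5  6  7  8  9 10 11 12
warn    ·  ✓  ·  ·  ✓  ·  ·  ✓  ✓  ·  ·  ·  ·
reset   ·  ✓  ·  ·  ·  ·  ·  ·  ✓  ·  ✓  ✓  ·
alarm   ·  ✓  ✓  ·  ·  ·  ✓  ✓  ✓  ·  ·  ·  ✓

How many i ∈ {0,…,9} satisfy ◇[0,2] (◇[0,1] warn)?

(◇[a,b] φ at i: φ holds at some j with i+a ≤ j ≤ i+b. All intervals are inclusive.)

Evaluate at each i in [0,9]:
  i=0: ✓ (witness j=0)
  i=1: ✓ (witness j=1)
  i=2: ✓ (witness j=3)
  i=3: ✓ (witness j=3)
  i=4: ✓ (witness j=4)
  i=5: ✓ (witness j=6)
  i=6: ✓ (witness j=6)
  i=7: ✓ (witness j=7)
  i=8: ✓ (witness j=8)
  i=9: ✗ (none in [9,11])
Positions where it holds: {0, 1, 2, 3, 4, 5, 6, 7, 8} → 9.

9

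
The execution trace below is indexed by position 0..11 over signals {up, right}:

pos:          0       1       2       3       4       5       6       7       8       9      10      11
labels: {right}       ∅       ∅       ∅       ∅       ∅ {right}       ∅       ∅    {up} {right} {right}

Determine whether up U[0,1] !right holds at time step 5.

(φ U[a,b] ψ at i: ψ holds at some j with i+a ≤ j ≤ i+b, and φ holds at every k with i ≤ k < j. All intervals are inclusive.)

True

Need some j in [5,6] with !right, and up at every k in [5,j-1].
  j=5: !right holds; no prefix to check → satisfied.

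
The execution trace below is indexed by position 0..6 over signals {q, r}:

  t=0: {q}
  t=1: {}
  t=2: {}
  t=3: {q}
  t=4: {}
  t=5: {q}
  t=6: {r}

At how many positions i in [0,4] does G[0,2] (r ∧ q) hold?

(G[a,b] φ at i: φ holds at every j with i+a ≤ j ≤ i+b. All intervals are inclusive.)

Evaluate at each i in [0,4]:
  i=0: ✗ (fails at j=0)
  i=1: ✗ (fails at j=1)
  i=2: ✗ (fails at j=2)
  i=3: ✗ (fails at j=3)
  i=4: ✗ (fails at j=4)
Positions where it holds: {} → 0.

0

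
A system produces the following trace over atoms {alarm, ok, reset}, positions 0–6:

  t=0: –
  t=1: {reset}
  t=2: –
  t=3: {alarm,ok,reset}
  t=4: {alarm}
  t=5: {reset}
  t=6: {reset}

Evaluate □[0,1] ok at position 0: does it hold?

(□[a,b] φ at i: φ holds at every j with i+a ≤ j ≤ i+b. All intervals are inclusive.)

False

Check ok at every j in [0,1]:
  j=0: false
  j=1: false
Fails at j=0 → formula fails.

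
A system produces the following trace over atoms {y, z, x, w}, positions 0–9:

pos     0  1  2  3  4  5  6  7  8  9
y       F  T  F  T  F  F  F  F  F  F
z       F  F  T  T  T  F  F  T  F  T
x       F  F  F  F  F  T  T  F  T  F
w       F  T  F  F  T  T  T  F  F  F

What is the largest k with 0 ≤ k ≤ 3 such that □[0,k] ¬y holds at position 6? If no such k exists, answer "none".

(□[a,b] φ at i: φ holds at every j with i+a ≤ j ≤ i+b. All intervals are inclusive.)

¬y must hold from j=6 onward; find where it first fails.
  j=6: holds
  j=7: holds
  j=8: holds
  j=9: holds
Holds through j=9; largest k = 3.

3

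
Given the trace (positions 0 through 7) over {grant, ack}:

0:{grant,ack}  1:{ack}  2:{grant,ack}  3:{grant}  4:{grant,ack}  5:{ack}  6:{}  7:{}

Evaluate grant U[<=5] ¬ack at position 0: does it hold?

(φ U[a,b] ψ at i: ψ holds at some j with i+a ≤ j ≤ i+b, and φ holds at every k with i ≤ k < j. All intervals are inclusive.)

No

Need some j in [0,5] with ¬ack, and grant at every k in [0,j-1].
  j=0: ¬ack false.
  j=1: ¬ack false.
  j=2: ¬ack false.
  j=3: ¬ack holds, but grant fails at k=1 → not this j.
  j=4: ¬ack false.
  j=5: ¬ack false.
No j in the window works → until fails.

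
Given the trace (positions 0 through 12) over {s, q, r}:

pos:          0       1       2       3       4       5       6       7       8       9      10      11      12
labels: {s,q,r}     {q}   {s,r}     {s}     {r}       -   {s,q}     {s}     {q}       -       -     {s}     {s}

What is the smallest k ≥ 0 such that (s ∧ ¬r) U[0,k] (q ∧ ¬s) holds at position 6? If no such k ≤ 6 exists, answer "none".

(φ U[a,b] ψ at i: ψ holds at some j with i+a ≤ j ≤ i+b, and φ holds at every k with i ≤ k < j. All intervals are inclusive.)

2

Need earliest j ≥ 6 with (q ∧ ¬s), and (s ∧ ¬r) at every k in [6,j-1].
  j=6: rhs fails.
  j=7: rhs fails.
  j=8: rhs holds; lhs holds on [6,7]. k = 2.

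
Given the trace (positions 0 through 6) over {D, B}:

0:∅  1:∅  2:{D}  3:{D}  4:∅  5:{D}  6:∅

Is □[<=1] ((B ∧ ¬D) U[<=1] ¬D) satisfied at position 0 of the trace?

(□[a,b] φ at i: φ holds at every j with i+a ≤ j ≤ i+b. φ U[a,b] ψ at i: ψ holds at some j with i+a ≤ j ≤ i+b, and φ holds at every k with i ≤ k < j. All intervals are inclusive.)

Yes

Check ((B ∧ ¬D) U[<=1] ¬D) at every j in [0,1]:
  j=0: holds
  j=1: holds
All positions satisfy it → formula holds.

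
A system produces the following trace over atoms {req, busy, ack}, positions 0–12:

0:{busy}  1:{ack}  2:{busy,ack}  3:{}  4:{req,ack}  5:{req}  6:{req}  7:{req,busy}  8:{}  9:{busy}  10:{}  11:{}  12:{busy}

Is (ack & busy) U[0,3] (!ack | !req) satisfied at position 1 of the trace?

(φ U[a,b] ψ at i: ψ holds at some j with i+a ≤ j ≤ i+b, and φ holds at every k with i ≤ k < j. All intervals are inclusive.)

Need some j in [1,4] with (!ack | !req), and (ack & busy) at every k in [1,j-1].
  j=1: (!ack | !req) holds; no prefix to check → satisfied.

True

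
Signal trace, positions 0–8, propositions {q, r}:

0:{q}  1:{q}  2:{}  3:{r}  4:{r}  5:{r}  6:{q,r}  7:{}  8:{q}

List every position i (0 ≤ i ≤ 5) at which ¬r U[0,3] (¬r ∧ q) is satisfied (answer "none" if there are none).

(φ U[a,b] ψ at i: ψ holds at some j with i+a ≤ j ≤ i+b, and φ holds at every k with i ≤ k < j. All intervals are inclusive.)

Evaluate at each i in [0,5]:
  i=0: ✓ (rhs at j=0)
  i=1: ✓ (rhs at j=1)
  i=2: ✗ (no rhs in [2,5])
  i=3: ✗ (no rhs in [3,6])
  i=4: ✗ (no rhs in [4,7])
  i=5: ✗ (lhs fails at k=5 before rhs at j=8)

0, 1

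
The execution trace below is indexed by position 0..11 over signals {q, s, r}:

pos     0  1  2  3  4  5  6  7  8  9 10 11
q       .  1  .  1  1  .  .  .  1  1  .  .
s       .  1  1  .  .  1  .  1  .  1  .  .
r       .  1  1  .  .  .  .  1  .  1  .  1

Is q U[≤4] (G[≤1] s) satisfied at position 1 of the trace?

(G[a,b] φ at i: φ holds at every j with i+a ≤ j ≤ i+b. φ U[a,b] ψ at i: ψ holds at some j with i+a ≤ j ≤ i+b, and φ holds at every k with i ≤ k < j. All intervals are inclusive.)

Holds

Need some j in [1,5] with G[≤1] s, and q at every k in [1,j-1].
  j=1: G[≤1] s holds; no prefix to check → satisfied.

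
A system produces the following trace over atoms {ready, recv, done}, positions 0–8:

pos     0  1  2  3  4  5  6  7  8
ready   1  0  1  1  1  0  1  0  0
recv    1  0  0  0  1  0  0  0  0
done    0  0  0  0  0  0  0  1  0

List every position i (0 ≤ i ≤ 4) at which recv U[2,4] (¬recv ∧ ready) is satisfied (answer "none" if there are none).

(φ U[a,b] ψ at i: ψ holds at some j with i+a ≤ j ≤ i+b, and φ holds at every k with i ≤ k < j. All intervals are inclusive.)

Evaluate at each i in [0,4]:
  i=0: ✗ (lhs fails at k=1 before rhs at j=2)
  i=1: ✗ (lhs fails at k=1 before rhs at j=3)
  i=2: ✗ (lhs fails at k=2 before rhs at j=6)
  i=3: ✗ (lhs fails at k=3 before rhs at j=6)
  i=4: ✗ (lhs fails at k=5 before rhs at j=6)

none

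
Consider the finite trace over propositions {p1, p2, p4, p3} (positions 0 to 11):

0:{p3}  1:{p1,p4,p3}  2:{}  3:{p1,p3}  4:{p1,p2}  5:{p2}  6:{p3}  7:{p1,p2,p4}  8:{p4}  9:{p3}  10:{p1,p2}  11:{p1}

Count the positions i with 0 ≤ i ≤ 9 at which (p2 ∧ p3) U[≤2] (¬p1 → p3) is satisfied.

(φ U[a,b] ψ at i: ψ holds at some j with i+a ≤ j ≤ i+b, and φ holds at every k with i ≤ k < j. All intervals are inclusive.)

Evaluate at each i in [0,9]:
  i=0: ✓ (rhs at j=0)
  i=1: ✓ (rhs at j=1)
  i=2: ✗ (lhs fails at k=2 before rhs at j=3)
  i=3: ✓ (rhs at j=3)
  i=4: ✓ (rhs at j=4)
  i=5: ✗ (lhs fails at k=5 before rhs at j=6)
  i=6: ✓ (rhs at j=6)
  i=7: ✓ (rhs at j=7)
  i=8: ✗ (lhs fails at k=8 before rhs at j=9)
  i=9: ✓ (rhs at j=9)
Positions where it holds: {0, 1, 3, 4, 6, 7, 9} → 7.

7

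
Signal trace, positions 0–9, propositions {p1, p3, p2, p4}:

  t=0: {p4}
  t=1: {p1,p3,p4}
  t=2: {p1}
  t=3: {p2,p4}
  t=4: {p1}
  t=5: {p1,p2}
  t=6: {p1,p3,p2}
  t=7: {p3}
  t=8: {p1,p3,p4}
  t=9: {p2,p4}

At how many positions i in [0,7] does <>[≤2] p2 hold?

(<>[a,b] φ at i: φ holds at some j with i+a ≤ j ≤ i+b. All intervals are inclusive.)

Evaluate at each i in [0,7]:
  i=0: ✗ (none in [0,2])
  i=1: ✓ (witness j=3)
  i=2: ✓ (witness j=3)
  i=3: ✓ (witness j=3)
  i=4: ✓ (witness j=5)
  i=5: ✓ (witness j=5)
  i=6: ✓ (witness j=6)
  i=7: ✓ (witness j=9)
Positions where it holds: {1, 2, 3, 4, 5, 6, 7} → 7.

7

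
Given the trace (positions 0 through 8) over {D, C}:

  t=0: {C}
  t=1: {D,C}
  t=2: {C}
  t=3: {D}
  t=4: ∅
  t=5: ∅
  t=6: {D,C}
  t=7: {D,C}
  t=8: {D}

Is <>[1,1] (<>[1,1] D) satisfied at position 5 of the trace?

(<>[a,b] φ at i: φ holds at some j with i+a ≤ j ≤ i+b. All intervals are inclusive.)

Check <>[1,1] D at each j in [6,6]:
  j=6: holds (witness at 7)
Found at j=6 → formula holds.

Yes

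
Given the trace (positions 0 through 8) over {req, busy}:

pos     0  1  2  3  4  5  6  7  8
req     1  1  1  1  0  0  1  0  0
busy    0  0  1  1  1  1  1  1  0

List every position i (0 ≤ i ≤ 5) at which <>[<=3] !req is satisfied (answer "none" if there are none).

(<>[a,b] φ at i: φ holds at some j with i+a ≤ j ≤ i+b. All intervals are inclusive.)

1, 2, 3, 4, 5

Evaluate at each i in [0,5]:
  i=0: ✗ (none in [0,3])
  i=1: ✓ (witness j=4)
  i=2: ✓ (witness j=4)
  i=3: ✓ (witness j=4)
  i=4: ✓ (witness j=4)
  i=5: ✓ (witness j=5)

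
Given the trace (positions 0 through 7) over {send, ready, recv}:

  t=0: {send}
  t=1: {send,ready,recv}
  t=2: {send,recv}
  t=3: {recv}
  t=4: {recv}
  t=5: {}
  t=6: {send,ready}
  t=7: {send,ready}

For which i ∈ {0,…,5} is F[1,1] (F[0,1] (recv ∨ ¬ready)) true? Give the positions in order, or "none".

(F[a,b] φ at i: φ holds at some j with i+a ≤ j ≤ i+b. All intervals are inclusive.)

0, 1, 2, 3, 4

Evaluate at each i in [0,5]:
  i=0: ✓ (witness j=1)
  i=1: ✓ (witness j=2)
  i=2: ✓ (witness j=3)
  i=3: ✓ (witness j=4)
  i=4: ✓ (witness j=5)
  i=5: ✗ (none in [6,6])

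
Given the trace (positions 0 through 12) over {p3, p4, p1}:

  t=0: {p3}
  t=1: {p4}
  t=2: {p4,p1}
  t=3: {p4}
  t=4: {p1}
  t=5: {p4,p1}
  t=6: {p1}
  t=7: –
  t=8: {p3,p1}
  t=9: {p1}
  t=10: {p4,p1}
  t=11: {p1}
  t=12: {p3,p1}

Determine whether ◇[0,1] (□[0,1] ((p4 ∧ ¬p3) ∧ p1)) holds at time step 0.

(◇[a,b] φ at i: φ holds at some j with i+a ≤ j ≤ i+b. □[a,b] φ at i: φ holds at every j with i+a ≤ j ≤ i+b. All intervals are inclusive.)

No

Check □[0,1] ((p4 ∧ ¬p3) ∧ p1) at each j in [0,1]:
  j=0: fails at 0
  j=1: fails at 1
No position in the window satisfies it → formula fails.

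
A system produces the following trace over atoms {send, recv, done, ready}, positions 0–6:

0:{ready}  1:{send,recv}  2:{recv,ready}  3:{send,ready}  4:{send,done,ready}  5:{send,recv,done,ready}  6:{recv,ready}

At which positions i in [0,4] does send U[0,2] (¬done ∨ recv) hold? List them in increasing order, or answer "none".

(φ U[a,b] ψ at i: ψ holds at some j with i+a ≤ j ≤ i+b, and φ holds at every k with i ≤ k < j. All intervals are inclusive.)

Evaluate at each i in [0,4]:
  i=0: ✓ (rhs at j=0)
  i=1: ✓ (rhs at j=1)
  i=2: ✓ (rhs at j=2)
  i=3: ✓ (rhs at j=3)
  i=4: ✓ (rhs at j=5; lhs holds on [4,4])

0, 1, 2, 3, 4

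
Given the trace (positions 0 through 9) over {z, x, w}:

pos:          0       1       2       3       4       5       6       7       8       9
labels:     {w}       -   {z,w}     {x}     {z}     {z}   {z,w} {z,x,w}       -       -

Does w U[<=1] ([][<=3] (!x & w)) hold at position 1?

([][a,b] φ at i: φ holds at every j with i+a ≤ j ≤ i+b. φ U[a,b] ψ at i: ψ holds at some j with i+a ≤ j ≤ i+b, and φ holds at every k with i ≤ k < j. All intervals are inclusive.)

Need some j in [1,2] with [][<=3] (!x & w), and w at every k in [1,j-1].
  j=1: [][<=3] (!x & w) — fails at 1.
  j=2: [][<=3] (!x & w) — fails at 3.
No j in the window works → until fails.

No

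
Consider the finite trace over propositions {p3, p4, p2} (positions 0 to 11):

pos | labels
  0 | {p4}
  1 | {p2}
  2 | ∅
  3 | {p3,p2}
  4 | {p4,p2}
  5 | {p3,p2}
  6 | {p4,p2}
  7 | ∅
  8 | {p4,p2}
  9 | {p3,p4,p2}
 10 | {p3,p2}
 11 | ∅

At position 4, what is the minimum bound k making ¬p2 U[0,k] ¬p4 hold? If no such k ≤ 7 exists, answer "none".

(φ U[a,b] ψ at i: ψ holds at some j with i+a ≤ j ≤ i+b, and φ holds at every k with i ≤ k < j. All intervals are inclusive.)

Need earliest j ≥ 4 with ¬p4, and ¬p2 at every k in [4,j-1].
  j=4: rhs fails.
  j=5: rhs holds but lhs fails at k=4.
  j=6: rhs fails.
  j=7: rhs holds but lhs fails at k=4.
  j=8: rhs fails.
  j=9: rhs fails.
  j=10: rhs holds but lhs fails at k=4.
  j=11: rhs holds but lhs fails at k=4.
No witness within the range → none.

none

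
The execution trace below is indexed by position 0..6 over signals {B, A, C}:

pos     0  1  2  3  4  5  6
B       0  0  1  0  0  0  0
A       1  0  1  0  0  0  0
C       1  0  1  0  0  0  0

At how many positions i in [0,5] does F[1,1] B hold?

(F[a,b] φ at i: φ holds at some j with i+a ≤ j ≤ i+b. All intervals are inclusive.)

Evaluate at each i in [0,5]:
  i=0: ✗ (none in [1,1])
  i=1: ✓ (witness j=2)
  i=2: ✗ (none in [3,3])
  i=3: ✗ (none in [4,4])
  i=4: ✗ (none in [5,5])
  i=5: ✗ (none in [6,6])
Positions where it holds: {1} → 1.

1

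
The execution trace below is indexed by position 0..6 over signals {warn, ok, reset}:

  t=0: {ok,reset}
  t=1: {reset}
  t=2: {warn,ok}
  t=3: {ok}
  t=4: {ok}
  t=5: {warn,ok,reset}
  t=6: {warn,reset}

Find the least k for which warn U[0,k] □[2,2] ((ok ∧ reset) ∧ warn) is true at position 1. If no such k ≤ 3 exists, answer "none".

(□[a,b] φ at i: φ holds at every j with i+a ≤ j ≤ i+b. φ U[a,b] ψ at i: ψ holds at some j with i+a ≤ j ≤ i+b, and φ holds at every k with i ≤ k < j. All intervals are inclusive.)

Need earliest j ≥ 1 with □[2,2] ((ok ∧ reset) ∧ warn), and warn at every k in [1,j-1].
  j=1: rhs fails.
  j=2: rhs fails.
  j=3: rhs holds but lhs fails at k=1.
  j=4: rhs fails.
No witness within the range → none.

none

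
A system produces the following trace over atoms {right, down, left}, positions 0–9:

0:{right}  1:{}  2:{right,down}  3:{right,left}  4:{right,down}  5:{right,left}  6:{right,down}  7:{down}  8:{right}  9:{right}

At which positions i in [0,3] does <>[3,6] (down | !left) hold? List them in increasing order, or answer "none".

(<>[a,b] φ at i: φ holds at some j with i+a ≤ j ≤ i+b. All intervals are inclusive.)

0, 1, 2, 3

Evaluate at each i in [0,3]:
  i=0: ✓ (witness j=4)
  i=1: ✓ (witness j=4)
  i=2: ✓ (witness j=6)
  i=3: ✓ (witness j=6)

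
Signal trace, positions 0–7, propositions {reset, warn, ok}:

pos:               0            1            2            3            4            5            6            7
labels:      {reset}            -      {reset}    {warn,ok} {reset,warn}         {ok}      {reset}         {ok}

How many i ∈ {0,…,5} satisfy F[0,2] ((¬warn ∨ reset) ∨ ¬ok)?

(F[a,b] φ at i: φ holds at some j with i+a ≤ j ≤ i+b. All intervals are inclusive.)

Evaluate at each i in [0,5]:
  i=0: ✓ (witness j=0)
  i=1: ✓ (witness j=1)
  i=2: ✓ (witness j=2)
  i=3: ✓ (witness j=4)
  i=4: ✓ (witness j=4)
  i=5: ✓ (witness j=5)
Positions where it holds: {0, 1, 2, 3, 4, 5} → 6.

6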